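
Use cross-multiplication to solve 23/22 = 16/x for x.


Cross multiply: 23 × x = 22 × 16
23x = 352
x = 352 / 23
= 15.30

15.30


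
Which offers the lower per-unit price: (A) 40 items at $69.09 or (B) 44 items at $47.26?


Deal A: $69.09/40 = $1.7273/unit
Deal B: $47.26/44 = $1.0741/unit
B is cheaper per unit
= Deal B

Deal B


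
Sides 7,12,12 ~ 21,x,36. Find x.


Scale factor = 21/7 = 3
Missing side = 12 × 3
= 36.0

36.0


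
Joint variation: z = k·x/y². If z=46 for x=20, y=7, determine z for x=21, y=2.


z = k·x/y²
Solve for k using the known point: k = z·y²/x = 46×49/20 = 2254/20 = 112.7000
Now evaluate at x=21, y=2:
z = k × 21 / 4 = (2254 × 21) / (20 × 4) = 47334/80
= 591.6750

591.6750


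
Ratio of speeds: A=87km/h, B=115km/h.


Ratio = 87:115
GCD = 1
Simplified = 87:115
Time ratio (same distance) = 115:87
Speed ratio = 87:115

87:115


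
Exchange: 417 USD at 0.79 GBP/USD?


Amount × rate = 417 × 0.79
= 329.43 GBP

329.43 GBP


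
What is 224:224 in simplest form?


GCD(224, 224) = 224
224/224 : 224/224
= 1:1

1:1


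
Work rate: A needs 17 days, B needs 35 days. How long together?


Rate of A = 1/17 per day
Rate of B = 1/35 per day
Combined rate = 1/17 + 1/35 = 52/595 ≈ 0.0874 per day
Days = 1 / combined rate = 595/52
≈ 11.44 days

11.44 days


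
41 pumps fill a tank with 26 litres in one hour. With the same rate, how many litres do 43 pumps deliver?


Direct proportion: y/x = constant
k = 26/41 ≈ 0.6341
y₂ = k × 43 = 26 × 43 / 41 = 1118/41
≈ 27.27

27.27


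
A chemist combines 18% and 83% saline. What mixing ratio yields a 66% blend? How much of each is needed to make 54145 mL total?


Let x parts of 18% mix with y parts of 83%.
18x + 83y = 66(x + y)
18x + 83y = 66x + 66y
x(18 - 66) = y(66 - 83)
x/y = (83 - 66)/(66 - 18) = 17/48
Simplify: 17:48
Total parts = 65; one part = 54145/65 = 833.00 mL
18% solution: 17×833.00 = 14161.00 mL
83% solution: 48×833.00 = 39984.00 mL
= ratio 17:48; 14161.00 mL and 39984.00 mL

ratio 17:48; 14161.00 mL and 39984.00 mL


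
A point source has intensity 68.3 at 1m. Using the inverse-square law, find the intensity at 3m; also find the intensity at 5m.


I₁d₁² = I₂d₂²
I at 3m = 68.3 × (1/3)² = 68.3 × 1/9 = 68.3/9 ≈ 7.5889
I at 5m = 68.3 × (1/5)² = 68.3 × 1/25 = 68.3/25 = 2.7320
= 7.5889 and 2.7320

7.5889 and 2.7320


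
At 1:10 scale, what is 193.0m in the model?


Model size = real / scale
= 193.0 / 10
= 19.3000 m

19.3000 m


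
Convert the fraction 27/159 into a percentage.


Percentage = (part / whole) × 100
= (27 / 159) × 100
≈ 16.98%

16.98%


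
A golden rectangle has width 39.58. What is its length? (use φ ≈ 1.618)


φ = (1 + √5) / 2 ≈ 1.618
Length = width × φ = 39.58 × 1.618 = 64.04044
≈ 64.04

64.04


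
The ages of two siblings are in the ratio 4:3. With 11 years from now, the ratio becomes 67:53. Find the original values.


Let A = 4k, B = 3k.
(4k + 11) / (3k + 11) = 67/53
Cross-multiply: 53(4k + 11) = 67(3k + 11)
212k + 583 = 201k + 737
212k - 201k = 737 - 583
11k = 154
k = 154/11 = 14
A = 4×14 = 56, B = 3×14 = 42
= A = 56, B = 42

A = 56, B = 42


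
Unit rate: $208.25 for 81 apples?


Unit rate = total / quantity
= 208.25 / 81
= $2.57 per unit

$2.57 per unit


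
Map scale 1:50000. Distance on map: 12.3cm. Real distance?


Real distance = map distance × scale
= 12.3cm × 50000
= 615000 cm = 6150.0 m
= 6.150 km

6.150 km


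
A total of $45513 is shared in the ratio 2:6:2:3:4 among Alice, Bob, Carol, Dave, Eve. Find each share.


Total parts = 2 + 6 + 2 + 3 + 4 = 17
Alice: 45513 × 2/17 = 5354.47
Bob: 45513 × 6/17 = 16063.41
Carol: 45513 × 2/17 = 5354.47
Dave: 45513 × 3/17 = 8031.71
Eve: 45513 × 4/17 = 10708.94
= Alice: $5354.47, Bob: $16063.41, Carol: $5354.47, Dave: $8031.71, Eve: $10708.94

Alice: $5354.47, Bob: $16063.41, Carol: $5354.47, Dave: $8031.71, Eve: $10708.94


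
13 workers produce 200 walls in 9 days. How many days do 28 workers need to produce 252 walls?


Days ∝ work / workers, so d₂ = d₁ × (m₁/m₂) × (w₂/w₁)
Workers factor (inverse): 13/28 ≈ 0.4643
Work factor (direct): 252/200 = 1.2600
d₂ = 9 × 13/28 × 252/200 = (9 × 13 × 252) / (28 × 200) = 29484/5600
≈ 5.27 days

5.27 days


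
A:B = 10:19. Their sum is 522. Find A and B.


Let A = 10k, B = 19k.
10k + 19k = 522
29k = 522 → k = 522/29 = 18
A = 10×18 = 180, B = 19×18 = 342
= A = 180, B = 342

A = 180, B = 342


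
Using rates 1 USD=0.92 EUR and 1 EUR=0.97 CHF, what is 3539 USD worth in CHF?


Step 1: 3539 USD × 0.92 = 3255.88 EUR
Step 2: 3255.88 EUR × 0.97 = 3158.20 CHF
Implied rate USD→CHF = 0.92 × 0.97 = 0.8924
= 3158.20 CHF

3158.20 CHF


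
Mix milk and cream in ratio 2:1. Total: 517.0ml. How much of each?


Total parts = 2 + 1 = 3
milk: 517.0 × 2/3 = 344.7ml
cream: 517.0 × 1/3 = 172.3ml
= 344.7ml and 172.3ml

344.7ml and 172.3ml


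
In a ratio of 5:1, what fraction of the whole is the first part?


Total parts = 5 + 1 = 6
First part: 5/6 = 5/6
= 5/6

5/6


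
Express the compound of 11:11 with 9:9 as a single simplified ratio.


Compound ratio = (11×9) : (11×9)
= 99:99
GCD = 99
= 1:1

1:1


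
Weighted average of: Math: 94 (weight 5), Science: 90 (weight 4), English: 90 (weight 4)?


Numerator = 94×5 + 90×4 + 90×4
= 470 + 360 + 360
= 1190
Total weight = 13
Weighted avg = 1190/13
= 91.54

91.54


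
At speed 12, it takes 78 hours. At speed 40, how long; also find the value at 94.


Inverse proportion: x × y = constant
k = 12 × 78 = 936
At x=40: k/40 = 23.40
At x=94: k/94 = 9.96
= 23.40 and 9.96

23.40 and 9.96


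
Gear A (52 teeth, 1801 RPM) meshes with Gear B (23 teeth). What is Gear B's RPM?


Gear ratio = 52:23 = 52:23
RPM_B = RPM_A × (teeth_A / teeth_B)
= 1801 × (52/23)
= 4071.8 RPM

4071.8 RPM


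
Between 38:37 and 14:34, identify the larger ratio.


38/37 = 1.0270
14/34 = 0.4118
1.0270 > 0.4118, so 38:37 is greater
= 38:37

38:37


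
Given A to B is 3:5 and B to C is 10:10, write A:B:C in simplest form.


Match B: multiply A:B by 10 → 30:50
Multiply B:C by 5 → 50:50
Combined: 30:50:50
GCD = 10
= 3:5:5

3:5:5


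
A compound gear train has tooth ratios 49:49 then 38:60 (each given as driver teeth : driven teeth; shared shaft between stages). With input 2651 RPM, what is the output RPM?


Stage 1: RPM_B = RPM_A × t_A/t_B = 2651 × 49/49 = 129899/49 = 2651.00
B and C share a shaft → RPM_C = RPM_B
Stage 2: RPM_D = RPM_C × t_C/t_D = RPM_A × (t_A×t_C)/(t_B×t_D)
Overall ratio = (49×38)/(49×60) = 1862/2940
RPM_D = 2651 × 1862/2940 = 4936162/2940
≈ 1678.97 RPM

1678.97 RPM


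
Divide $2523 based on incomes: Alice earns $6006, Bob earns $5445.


Total income = 6006 + 5445 = $11451
Alice: $2523 × 6006/11451 = $1323.30
Bob: $2523 × 5445/11451 = $1199.70
= Alice: $1323.30, Bob: $1199.70

Alice: $1323.30, Bob: $1199.70


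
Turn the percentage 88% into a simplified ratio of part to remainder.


88% means 88 parts out of 100; remainder = 12
Part : remainder = 88:12
GCD = 4
= 22:3

22:3


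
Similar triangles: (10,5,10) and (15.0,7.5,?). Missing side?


Scale factor = 15.0/10 = 1.5
Missing side = 10 × 1.5
= 15.0

15.0


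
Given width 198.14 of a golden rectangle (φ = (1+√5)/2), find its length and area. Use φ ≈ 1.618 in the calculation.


φ = (1 + √5) / 2 ≈ 1.618
Length = width × φ = 198.14 × 1.618 = 320.59052
≈ 320.59
Area = width × length = 198.14 × 320.59052 = 63521.8056328 ≈ 63521.81
= Length: 320.59, Area: 63521.81

Length: 320.59, Area: 63521.81


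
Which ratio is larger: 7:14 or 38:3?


7/14 = 0.5000
38/3 = 12.6667
0.5000 < 12.6667, so 7:14 is less
= 38:3

38:3


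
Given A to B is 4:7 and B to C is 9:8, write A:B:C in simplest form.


Match B: multiply A:B by 9 → 36:63
Multiply B:C by 7 → 63:56
Combined: 36:63:56
GCD = 1
= 36:63:56

36:63:56


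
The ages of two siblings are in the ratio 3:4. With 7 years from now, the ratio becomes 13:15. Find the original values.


Let A = 3k, B = 4k.
(3k + 7) / (4k + 7) = 13/15
Cross-multiply: 15(3k + 7) = 13(4k + 7)
45k + 105 = 52k + 91
45k - 52k = 91 - 105
-7k = -14
k = -14/-7 = 2
A = 3×2 = 6, B = 4×2 = 8
= A = 6, B = 8

A = 6, B = 8


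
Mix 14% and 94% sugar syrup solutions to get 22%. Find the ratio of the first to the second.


Let x parts of 14% mix with y parts of 94%.
14x + 94y = 22(x + y)
14x + 94y = 22x + 22y
x(14 - 22) = y(22 - 94)
x/y = (94 - 22)/(22 - 14) = 72/8
Simplify: 9:1
= 9:1

9:1


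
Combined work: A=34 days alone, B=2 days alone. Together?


Rate of A = 1/34 per day
Rate of B = 1/2 per day
Combined rate = 1/34 + 1/2 = 36/68 ≈ 0.5294 per day
Days = 1 / combined rate = 68/36
≈ 1.89 days

1.89 days


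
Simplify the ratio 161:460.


GCD(161, 460) = 23
161/23 : 460/23
= 7:20

7:20


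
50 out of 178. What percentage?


Percentage = (part / whole) × 100
= (50 / 178) × 100
≈ 28.09%

28.09%


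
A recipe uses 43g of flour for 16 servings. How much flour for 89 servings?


Direct proportion: y/x = constant
k = 43/16 = 2.6875
y₂ = k × 89 = 43 × 89 / 16 = 3827/16
≈ 239.19

239.19


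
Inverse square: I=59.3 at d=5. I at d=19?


I₁d₁² = I₂d₂²
I₂ = I₁ × (d₁/d₂)²
= 59.3 × (5/19)²
= 59.3 × 25/361
= 1482.5/361
≈ 4.1066

4.1066


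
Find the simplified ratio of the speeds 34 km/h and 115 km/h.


Ratio = 34:115
GCD = 1
Simplified = 34:115
Time ratio (same distance) = 115:34
Speed ratio = 34:115

34:115


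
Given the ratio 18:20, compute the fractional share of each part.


Total parts = 18 + 20 = 38
First part: 18/38 = 9/19
Second part: 20/38 = 10/19
= 9/19 and 10/19

9/19 and 10/19


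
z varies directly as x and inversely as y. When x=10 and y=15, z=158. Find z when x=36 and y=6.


z = k·x/y
Solve for k using the known point: k = z·y/x = 158×15/10 = 2370/10 = 237.0000
Now evaluate at x=36, y=6:
z = k × 36 / 6 = (2370 × 36) / (10 × 6) = 85320/60
= 1422.0000

1422.0000


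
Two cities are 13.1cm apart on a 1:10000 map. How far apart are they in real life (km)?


Real distance = map distance × scale
= 13.1cm × 10000
= 131000 cm = 1310.0 m
= 1.310 km

1.310 km


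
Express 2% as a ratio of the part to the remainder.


2% means 2 parts out of 100; remainder = 98
Part : remainder = 2:98
GCD = 2
= 1:49

1:49


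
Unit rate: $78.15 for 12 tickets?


Unit rate = total / quantity
= 78.15 / 12
= $6.51 per unit

$6.51 per unit


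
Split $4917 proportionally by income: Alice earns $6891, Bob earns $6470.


Total income = 6891 + 6470 = $13361
Alice: $4917 × 6891/13361 = $2535.97
Bob: $4917 × 6470/13361 = $2381.03
= Alice: $2535.97, Bob: $2381.03

Alice: $2535.97, Bob: $2381.03


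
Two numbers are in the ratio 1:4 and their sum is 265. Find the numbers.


Let A = 1k, B = 4k.
1k + 4k = 265
5k = 265 → k = 265/5 = 53
A = 1×53 = 53, B = 4×53 = 212
= A = 53, B = 212

A = 53, B = 212


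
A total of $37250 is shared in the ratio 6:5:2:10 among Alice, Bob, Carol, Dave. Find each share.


Total parts = 6 + 5 + 2 + 10 = 23
Alice: 37250 × 6/23 = 9717.39
Bob: 37250 × 5/23 = 8097.83
Carol: 37250 × 2/23 = 3239.13
Dave: 37250 × 10/23 = 16195.65
= Alice: $9717.39, Bob: $8097.83, Carol: $3239.13, Dave: $16195.65

Alice: $9717.39, Bob: $8097.83, Carol: $3239.13, Dave: $16195.65


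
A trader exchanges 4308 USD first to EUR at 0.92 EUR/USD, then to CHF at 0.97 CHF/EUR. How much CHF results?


Step 1: 4308 USD × 0.92 = 3963.36 EUR
Step 2: 3963.36 EUR × 0.97 = 3844.46 CHF
Implied rate USD→CHF = 0.92 × 0.97 = 0.8924
= 3844.46 CHF

3844.46 CHF


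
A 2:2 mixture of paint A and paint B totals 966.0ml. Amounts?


Total parts = 2 + 2 = 4
paint A: 966.0 × 2/4 = 483.0ml
paint B: 966.0 × 2/4 = 483.0ml
= 483.0ml and 483.0ml

483.0ml and 483.0ml


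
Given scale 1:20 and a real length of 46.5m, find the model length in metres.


Model size = real / scale
= 46.5 / 20
= 2.3250 m

2.3250 m


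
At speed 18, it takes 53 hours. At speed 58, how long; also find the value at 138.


Inverse proportion: x × y = constant
k = 18 × 53 = 954
At x=58: k/58 = 16.45
At x=138: k/138 = 6.91
= 16.45 and 6.91

16.45 and 6.91


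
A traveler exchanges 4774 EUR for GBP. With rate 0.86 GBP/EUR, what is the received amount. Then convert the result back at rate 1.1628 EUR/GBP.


Amount × rate = 4774 × 0.86 = 4105.64 GBP
Round-trip: 4105.64 × 1.1628 = 4774.04 EUR
= 4105.64 GBP, then 4774.04 EUR

4105.64 GBP, then 4774.04 EUR


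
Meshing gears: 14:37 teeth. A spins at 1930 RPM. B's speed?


Gear ratio = 14:37 = 14:37
RPM_B = RPM_A × (teeth_A / teeth_B)
= 1930 × (14/37)
= 730.3 RPM

730.3 RPM


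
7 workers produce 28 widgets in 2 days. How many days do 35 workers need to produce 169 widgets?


Days ∝ work / workers, so d₂ = d₁ × (m₁/m₂) × (w₂/w₁)
Workers factor (inverse): 7/35 = 0.2000
Work factor (direct): 169/28 ≈ 6.0357
d₂ = 2 × 7/35 × 169/28 = (2 × 7 × 169) / (35 × 28) = 2366/980
≈ 2.41 days

2.41 days


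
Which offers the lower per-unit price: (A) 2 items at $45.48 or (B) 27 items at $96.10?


Deal A: $45.48/2 = $22.7400/unit
Deal B: $96.10/27 = $3.5593/unit
B is cheaper per unit
= Deal B

Deal B


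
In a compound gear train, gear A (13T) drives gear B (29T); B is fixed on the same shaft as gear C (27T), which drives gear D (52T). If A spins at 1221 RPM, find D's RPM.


Stage 1: RPM_B = RPM_A × t_A/t_B = 1221 × 13/29 = 15873/29 ≈ 547.34
B and C share a shaft → RPM_C = RPM_B
Stage 2: RPM_D = RPM_C × t_C/t_D = RPM_A × (t_A×t_C)/(t_B×t_D)
Overall ratio = (13×27)/(29×52) = 351/1508
RPM_D = 1221 × 351/1508 = 428571/1508
≈ 284.20 RPM

284.20 RPM


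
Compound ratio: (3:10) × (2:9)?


Compound ratio = (3×2) : (10×9)
= 6:90
GCD = 6
= 1:15

1:15


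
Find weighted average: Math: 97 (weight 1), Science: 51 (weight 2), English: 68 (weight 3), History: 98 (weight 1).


Numerator = 97×1 + 51×2 + 68×3 + 98×1
= 97 + 102 + 204 + 98
= 501
Total weight = 7
Weighted avg = 501/7
= 71.57

71.57


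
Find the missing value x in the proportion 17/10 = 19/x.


Cross multiply: 17 × x = 10 × 19
17x = 190
x = 190 / 17
= 11.18

11.18


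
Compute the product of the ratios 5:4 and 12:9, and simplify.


Compound ratio = (5×12) : (4×9)
= 60:36
GCD = 12
= 5:3

5:3


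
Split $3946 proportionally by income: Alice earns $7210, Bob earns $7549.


Total income = 7210 + 7549 = $14759
Alice: $3946 × 7210/14759 = $1927.68
Bob: $3946 × 7549/14759 = $2018.32
= Alice: $1927.68, Bob: $2018.32

Alice: $1927.68, Bob: $2018.32


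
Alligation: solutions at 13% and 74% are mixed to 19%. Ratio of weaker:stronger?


Let x parts of 13% mix with y parts of 74%.
13x + 74y = 19(x + y)
13x + 74y = 19x + 19y
x(13 - 19) = y(19 - 74)
x/y = (74 - 19)/(19 - 13) = 55/6
Simplify: 55:6
= 55:6

55:6


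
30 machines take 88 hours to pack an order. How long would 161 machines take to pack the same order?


Inverse proportion: x × y = constant
k = 30 × 88 = 2640
y₂ = k / 161 = 2640 / 161
= 16.40

16.40


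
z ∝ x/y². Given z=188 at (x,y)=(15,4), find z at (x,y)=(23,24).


z = k·x/y²
Solve for k using the known point: k = z·y²/x = 188×16/15 = 3008/15 ≈ 200.5333
Now evaluate at x=23, y=24:
z = k × 23 / 576 = (3008 × 23) / (15 × 576) = 69184/8640
≈ 8.0074

8.0074


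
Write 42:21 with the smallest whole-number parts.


GCD(42, 21) = 21
42/21 : 21/21
= 2:1

2:1


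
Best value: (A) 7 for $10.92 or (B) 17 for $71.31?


Deal A: $10.92/7 = $1.5600/unit
Deal B: $71.31/17 = $4.1947/unit
A is cheaper per unit
= Deal A

Deal A


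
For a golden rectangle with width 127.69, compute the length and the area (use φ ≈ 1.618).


φ = (1 + √5) / 2 ≈ 1.618
Length = width × φ = 127.69 × 1.618 = 206.60242
≈ 206.60
Area = width × length = 127.69 × 206.60242 = 26381.0630098 ≈ 26381.06
= Length: 206.60, Area: 26381.06

Length: 206.60, Area: 26381.06


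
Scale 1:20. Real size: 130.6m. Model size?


Model size = real / scale
= 130.6 / 20
= 6.5300 m

6.5300 m


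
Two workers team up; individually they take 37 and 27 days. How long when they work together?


Rate of A = 1/37 per day
Rate of B = 1/27 per day
Combined rate = 1/37 + 1/27 = 64/999 ≈ 0.0641 per day
Days = 1 / combined rate = 999/64
≈ 15.61 days

15.61 days


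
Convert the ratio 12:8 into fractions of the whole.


Total parts = 12 + 8 = 20
First part: 12/20 = 3/5
Second part: 8/20 = 2/5
= 3/5 and 2/5

3/5 and 2/5


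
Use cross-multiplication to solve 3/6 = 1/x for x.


Cross multiply: 3 × x = 6 × 1
3x = 6
x = 6 / 3
= 2.00

2.00


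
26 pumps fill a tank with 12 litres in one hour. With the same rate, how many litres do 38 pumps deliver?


Direct proportion: y/x = constant
k = 12/26 ≈ 0.4615
y₂ = k × 38 = 12 × 38 / 26 = 456/26
≈ 17.54

17.54


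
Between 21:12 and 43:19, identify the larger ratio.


21/12 = 1.7500
43/19 = 2.2632
1.7500 < 2.2632, so 21:12 is less
= 43:19

43:19


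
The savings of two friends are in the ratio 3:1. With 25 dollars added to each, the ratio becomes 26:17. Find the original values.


Let A = 3k, B = 1k.
(3k + 25) / (1k + 25) = 26/17
Cross-multiply: 17(3k + 25) = 26(1k + 25)
51k + 425 = 26k + 650
51k - 26k = 650 - 425
25k = 225
k = 225/25 = 9
A = 3×9 = 27, B = 1×9 = 9
= A = 27, B = 9

A = 27, B = 9


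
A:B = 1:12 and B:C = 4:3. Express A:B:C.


Match B: multiply A:B by 4 → 4:48
Multiply B:C by 12 → 48:36
Combined: 4:48:36
GCD = 4
= 1:12:9

1:12:9


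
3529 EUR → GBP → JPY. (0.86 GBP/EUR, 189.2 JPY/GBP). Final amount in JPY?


Step 1: 3529 EUR × 0.86 = 3034.94 GBP
Step 2: 3034.94 GBP × 189.2 = 574210.65 JPY
Implied rate EUR→JPY = 0.86 × 189.2 = 162.7120
= 574210.65 JPY

574210.65 JPY


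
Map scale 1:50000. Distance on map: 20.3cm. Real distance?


Real distance = map distance × scale
= 20.3cm × 50000
= 1015000 cm = 10150.0 m
= 10.150 km

10.150 km


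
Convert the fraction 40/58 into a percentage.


Percentage = (part / whole) × 100
= (40 / 58) × 100
≈ 68.97%

68.97%


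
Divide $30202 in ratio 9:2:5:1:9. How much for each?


Total parts = 9 + 2 + 5 + 1 + 9 = 26
Part 1: 30202 × 9/26 = 10454.54
Part 2: 30202 × 2/26 = 2323.23
Part 3: 30202 × 5/26 = 5808.08
Part 4: 30202 × 1/26 = 1161.62
Part 5: 30202 × 9/26 = 10454.54
= Part 1: $10454.54, Part 2: $2323.23, Part 3: $5808.08, Part 4: $1161.62, Part 5: $10454.54

Part 1: $10454.54, Part 2: $2323.23, Part 3: $5808.08, Part 4: $1161.62, Part 5: $10454.54


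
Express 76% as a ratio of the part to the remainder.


76% means 76 parts out of 100; remainder = 24
Part : remainder = 76:24
GCD = 4
= 19:6

19:6


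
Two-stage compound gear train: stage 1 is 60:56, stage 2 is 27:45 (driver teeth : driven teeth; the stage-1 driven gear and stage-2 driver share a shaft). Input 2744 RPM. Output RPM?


Stage 1: RPM_B = RPM_A × t_A/t_B = 2744 × 60/56 = 164640/56 = 2940.00
B and C share a shaft → RPM_C = RPM_B
Stage 2: RPM_D = RPM_C × t_C/t_D = RPM_A × (t_A×t_C)/(t_B×t_D)
Overall ratio = (60×27)/(56×45) = 1620/2520
RPM_D = 2744 × 1620/2520 = 4445280/2520
= 1764.00 RPM

1764.00 RPM


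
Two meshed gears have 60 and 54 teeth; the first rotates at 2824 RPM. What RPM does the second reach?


Gear ratio = 60:54 = 10:9
RPM_B = RPM_A × (teeth_A / teeth_B)
= 2824 × (60/54)
= 3137.8 RPM

3137.8 RPM


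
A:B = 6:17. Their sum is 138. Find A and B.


Let A = 6k, B = 17k.
6k + 17k = 138
23k = 138 → k = 138/23 = 6
A = 6×6 = 36, B = 17×6 = 102
= A = 36, B = 102

A = 36, B = 102


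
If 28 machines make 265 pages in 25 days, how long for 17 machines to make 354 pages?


Days ∝ work / workers, so d₂ = d₁ × (m₁/m₂) × (w₂/w₁)
Workers factor (inverse): 28/17 ≈ 1.6471
Work factor (direct): 354/265 ≈ 1.3358
d₂ = 25 × 28/17 × 354/265 = (25 × 28 × 354) / (17 × 265) = 247800/4505
≈ 55.01 days

55.01 days


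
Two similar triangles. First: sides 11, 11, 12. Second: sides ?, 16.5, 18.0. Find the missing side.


Scale factor = 16.5/11 = 1.5
Missing side = 11 × 1.5
= 16.5

16.5


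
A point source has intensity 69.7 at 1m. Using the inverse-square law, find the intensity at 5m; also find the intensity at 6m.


I₁d₁² = I₂d₂²
I at 5m = 69.7 × (1/5)² = 69.7 × 1/25 = 69.7/25 = 2.7880
I at 6m = 69.7 × (1/6)² = 69.7 × 1/36 = 69.7/36 ≈ 1.9361
= 2.7880 and 1.9361

2.7880 and 1.9361


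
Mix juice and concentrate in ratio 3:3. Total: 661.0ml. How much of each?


Total parts = 3 + 3 = 6
juice: 661.0 × 3/6 = 330.5ml
concentrate: 661.0 × 3/6 = 330.5ml
= 330.5ml and 330.5ml

330.5ml and 330.5ml


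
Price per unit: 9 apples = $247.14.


Unit rate = total / quantity
= 247.14 / 9
= $27.46 per unit

$27.46 per unit


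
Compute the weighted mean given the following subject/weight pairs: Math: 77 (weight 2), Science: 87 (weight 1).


Numerator = 77×2 + 87×1
= 154 + 87
= 241
Total weight = 3
Weighted avg = 241/3
= 80.33

80.33


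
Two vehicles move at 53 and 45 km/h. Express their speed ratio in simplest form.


Ratio = 53:45
GCD = 1
Simplified = 53:45
Time ratio (same distance) = 45:53
Speed ratio = 53:45

53:45


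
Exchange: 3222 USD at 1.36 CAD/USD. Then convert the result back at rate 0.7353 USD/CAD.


Amount × rate = 3222 × 1.36 = 4381.92 CAD
Round-trip: 4381.92 × 0.7353 = 3222.03 USD
= 4381.92 CAD, then 3222.03 USD

4381.92 CAD, then 3222.03 USD


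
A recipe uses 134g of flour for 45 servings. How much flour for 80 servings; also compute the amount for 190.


Direct proportion: y/x = constant
k = 134/45 ≈ 2.9778
y at x=80: k × 80 = 134 × 80 / 45 = 10720/45 ≈ 238.22
y at x=190: k × 190 = 134 × 190 / 45 = 25460/45 ≈ 565.78
= 238.22 and 565.78

238.22 and 565.78


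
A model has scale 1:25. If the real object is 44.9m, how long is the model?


Model size = real / scale
= 44.9 / 25
= 1.7960 m

1.7960 m


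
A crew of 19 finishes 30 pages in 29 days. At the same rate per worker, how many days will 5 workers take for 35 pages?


Days ∝ work / workers, so d₂ = d₁ × (m₁/m₂) × (w₂/w₁)
Workers factor (inverse): 19/5 = 3.8000
Work factor (direct): 35/30 ≈ 1.1667
d₂ = 29 × 19/5 × 35/30 = (29 × 19 × 35) / (5 × 30) = 19285/150
≈ 128.57 days

128.57 days


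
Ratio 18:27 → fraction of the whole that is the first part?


Total parts = 18 + 27 = 45
First part: 18/45 = 2/5
= 2/5

2/5


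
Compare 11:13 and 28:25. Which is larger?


11/13 = 0.8462
28/25 = 1.1200
0.8462 < 1.1200, so 11:13 is less
= 28:25

28:25


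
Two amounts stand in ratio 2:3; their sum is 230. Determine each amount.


Let A = 2k, B = 3k.
2k + 3k = 230
5k = 230 → k = 230/5 = 46
A = 2×46 = 92, B = 3×46 = 138
= A = 92, B = 138

A = 92, B = 138


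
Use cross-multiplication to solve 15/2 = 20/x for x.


Cross multiply: 15 × x = 2 × 20
15x = 40
x = 40 / 15
= 2.67

2.67


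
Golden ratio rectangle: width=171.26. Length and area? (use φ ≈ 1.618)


φ = (1 + √5) / 2 ≈ 1.618
Length = width × φ = 171.26 × 1.618 = 277.09868
≈ 277.10
Area = width × length = 171.26 × 277.09868 = 47455.9199368 ≈ 47455.92
= Length: 277.10, Area: 47455.92

Length: 277.10, Area: 47455.92


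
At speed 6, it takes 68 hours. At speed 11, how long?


Inverse proportion: x × y = constant
k = 6 × 68 = 408
y₂ = k / 11 = 408 / 11
= 37.09

37.09


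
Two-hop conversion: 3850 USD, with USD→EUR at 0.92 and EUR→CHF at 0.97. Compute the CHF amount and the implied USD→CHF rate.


Step 1: 3850 USD × 0.92 = 3542.00 EUR
Step 2: 3542.00 EUR × 0.97 = 3435.74 CHF
Implied rate USD→CHF = 0.92 × 0.97 = 0.8924
= 3435.74 CHF; implied rate 0.8924 CHF/USD

3435.74 CHF; implied rate 0.8924 CHF/USD


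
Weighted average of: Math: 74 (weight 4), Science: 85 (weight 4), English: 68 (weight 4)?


Numerator = 74×4 + 85×4 + 68×4
= 296 + 340 + 272
= 908
Total weight = 12
Weighted avg = 908/12
= 75.67

75.67


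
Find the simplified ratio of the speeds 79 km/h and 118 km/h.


Ratio = 79:118
GCD = 1
Simplified = 79:118
Time ratio (same distance) = 118:79
Speed ratio = 79:118

79:118


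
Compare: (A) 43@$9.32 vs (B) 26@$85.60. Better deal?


Deal A: $9.32/43 = $0.2167/unit
Deal B: $85.60/26 = $3.2923/unit
A is cheaper per unit
= Deal A

Deal A


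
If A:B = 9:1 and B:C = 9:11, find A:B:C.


Match B: multiply A:B by 9 → 81:9
Multiply B:C by 1 → 9:11
Combined: 81:9:11
GCD = 1
= 81:9:11

81:9:11


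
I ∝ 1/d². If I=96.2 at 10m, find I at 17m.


I₁d₁² = I₂d₂²
I₂ = I₁ × (d₁/d₂)²
= 96.2 × (10/17)²
= 96.2 × 100/289
= 9620/289
≈ 33.2872

33.2872


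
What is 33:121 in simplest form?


GCD(33, 121) = 11
33/11 : 121/11
= 3:11

3:11


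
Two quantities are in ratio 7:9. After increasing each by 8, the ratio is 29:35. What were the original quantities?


Let A = 7k, B = 9k.
(7k + 8) / (9k + 8) = 29/35
Cross-multiply: 35(7k + 8) = 29(9k + 8)
245k + 280 = 261k + 232
245k - 261k = 232 - 280
-16k = -48
k = -48/-16 = 3
A = 7×3 = 21, B = 9×3 = 27
= A = 21, B = 27

A = 21, B = 27


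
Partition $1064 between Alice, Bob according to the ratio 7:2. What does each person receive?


Total parts = 7 + 2 = 9
Alice: 1064 × 7/9 = 827.56
Bob: 1064 × 2/9 = 236.44
= Alice: $827.56, Bob: $236.44

Alice: $827.56, Bob: $236.44


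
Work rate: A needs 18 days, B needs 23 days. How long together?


Rate of A = 1/18 per day
Rate of B = 1/23 per day
Combined rate = 1/18 + 1/23 = 41/414 ≈ 0.0990 per day
Days = 1 / combined rate = 414/41
≈ 10.10 days

10.10 days


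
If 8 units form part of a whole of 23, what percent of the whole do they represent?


Percentage = (part / whole) × 100
= (8 / 23) × 100
≈ 34.78%

34.78%


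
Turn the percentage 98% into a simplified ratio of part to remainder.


98% means 98 parts out of 100; remainder = 2
Part : remainder = 98:2
GCD = 2
= 49:1

49:1


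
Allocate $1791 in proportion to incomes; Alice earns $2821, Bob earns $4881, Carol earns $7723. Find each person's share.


Total income = 2821 + 4881 + 7723 = $15425
Alice: $1791 × 2821/15425 = $327.55
Bob: $1791 × 4881/15425 = $566.73
Carol: $1791 × 7723/15425 = $896.72
= Alice: $327.55, Bob: $566.73, Carol: $896.72

Alice: $327.55, Bob: $566.73, Carol: $896.72


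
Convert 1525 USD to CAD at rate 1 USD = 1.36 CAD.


Amount × rate = 1525 × 1.36
= 2074.00 CAD

2074.00 CAD


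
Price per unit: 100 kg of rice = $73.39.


Unit rate = total / quantity
= 73.39 / 100
= $0.73 per unit

$0.73 per unit


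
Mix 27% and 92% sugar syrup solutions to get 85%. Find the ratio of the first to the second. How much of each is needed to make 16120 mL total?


Let x parts of 27% mix with y parts of 92%.
27x + 92y = 85(x + y)
27x + 92y = 85x + 85y
x(27 - 85) = y(85 - 92)
x/y = (92 - 85)/(85 - 27) = 7/58
Simplify: 7:58
Total parts = 65; one part = 16120/65 = 248.00 mL
27% solution: 7×248.00 = 1736.00 mL
92% solution: 58×248.00 = 14384.00 mL
= ratio 7:58; 1736.00 mL and 14384.00 mL

ratio 7:58; 1736.00 mL and 14384.00 mL


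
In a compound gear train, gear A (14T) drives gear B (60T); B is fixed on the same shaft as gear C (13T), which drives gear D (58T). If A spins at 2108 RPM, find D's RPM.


Stage 1: RPM_B = RPM_A × t_A/t_B = 2108 × 14/60 = 29512/60 ≈ 491.87
B and C share a shaft → RPM_C = RPM_B
Stage 2: RPM_D = RPM_C × t_C/t_D = RPM_A × (t_A×t_C)/(t_B×t_D)
Overall ratio = (14×13)/(60×58) = 182/3480
RPM_D = 2108 × 182/3480 = 383656/3480
≈ 110.25 RPM

110.25 RPM


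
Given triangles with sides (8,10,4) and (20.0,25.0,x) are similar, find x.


Scale factor = 20.0/8 = 2.5
Missing side = 4 × 2.5
= 10.0

10.0


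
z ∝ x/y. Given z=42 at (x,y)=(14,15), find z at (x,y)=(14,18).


z = k·x/y
Solve for k using the known point: k = z·y/x = 42×15/14 = 630/14 = 45.0000
Now evaluate at x=14, y=18:
z = k × 14 / 18 = (630 × 14) / (14 × 18) = 8820/252
= 35.0000

35.0000


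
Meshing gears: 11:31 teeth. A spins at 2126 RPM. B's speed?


Gear ratio = 11:31 = 11:31
RPM_B = RPM_A × (teeth_A / teeth_B)
= 2126 × (11/31)
= 754.4 RPM

754.4 RPM


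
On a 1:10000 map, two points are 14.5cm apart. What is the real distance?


Real distance = map distance × scale
= 14.5cm × 10000
= 145000 cm = 1450.0 m
= 1.450 km

1.450 km


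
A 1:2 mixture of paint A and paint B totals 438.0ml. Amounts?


Total parts = 1 + 2 = 3
paint A: 438.0 × 1/3 = 146.0ml
paint B: 438.0 × 2/3 = 292.0ml
= 146.0ml and 292.0ml

146.0ml and 292.0ml


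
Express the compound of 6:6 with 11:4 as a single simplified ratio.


Compound ratio = (6×11) : (6×4)
= 66:24
GCD = 6
= 11:4

11:4


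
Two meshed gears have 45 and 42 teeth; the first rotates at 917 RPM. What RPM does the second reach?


Gear ratio = 45:42 = 15:14
RPM_B = RPM_A × (teeth_A / teeth_B)
= 917 × (45/42)
= 982.5 RPM

982.5 RPM


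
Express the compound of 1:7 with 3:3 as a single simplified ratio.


Compound ratio = (1×3) : (7×3)
= 3:21
GCD = 3
= 1:7

1:7


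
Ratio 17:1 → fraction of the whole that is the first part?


Total parts = 17 + 1 = 18
First part: 17/18 = 17/18
= 17/18

17/18


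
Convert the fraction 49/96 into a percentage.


Percentage = (part / whole) × 100
= (49 / 96) × 100
≈ 51.04%

51.04%


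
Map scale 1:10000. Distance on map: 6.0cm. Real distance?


Real distance = map distance × scale
= 6.0cm × 10000
= 60000 cm = 600.0 m
= 0.600 km

0.600 km


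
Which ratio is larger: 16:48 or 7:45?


16/48 = 0.3333
7/45 = 0.1556
0.3333 > 0.1556, so 16:48 is greater
= 16:48

16:48


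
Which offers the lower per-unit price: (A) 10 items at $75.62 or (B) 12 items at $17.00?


Deal A: $75.62/10 = $7.5620/unit
Deal B: $17.00/12 = $1.4167/unit
B is cheaper per unit
= Deal B

Deal B


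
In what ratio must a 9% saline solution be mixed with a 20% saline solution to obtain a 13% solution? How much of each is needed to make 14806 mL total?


Let x parts of 9% mix with y parts of 20%.
9x + 20y = 13(x + y)
9x + 20y = 13x + 13y
x(9 - 13) = y(13 - 20)
x/y = (20 - 13)/(13 - 9) = 7/4
Simplify: 7:4
Total parts = 11; one part = 14806/11 = 1346.00 mL
9% solution: 7×1346.00 = 9422.00 mL
20% solution: 4×1346.00 = 5384.00 mL
= ratio 7:4; 9422.00 mL and 5384.00 mL

ratio 7:4; 9422.00 mL and 5384.00 mL


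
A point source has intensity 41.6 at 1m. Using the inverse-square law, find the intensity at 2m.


I₁d₁² = I₂d₂²
I₂ = I₁ × (d₁/d₂)²
= 41.6 × (1/2)²
= 41.6 × 1/4
= 41.6/4
= 10.4000

10.4000


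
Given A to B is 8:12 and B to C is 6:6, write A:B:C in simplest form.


Match B: multiply A:B by 6 → 48:72
Multiply B:C by 12 → 72:72
Combined: 48:72:72
GCD = 24
= 2:3:3

2:3:3


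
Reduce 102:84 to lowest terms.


GCD(102, 84) = 6
102/6 : 84/6
= 17:14

17:14


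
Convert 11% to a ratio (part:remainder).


11% means 11 parts out of 100; remainder = 89
Part : remainder = 11:89
GCD = 1
= 11:89

11:89


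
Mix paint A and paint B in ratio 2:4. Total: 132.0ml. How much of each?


Total parts = 2 + 4 = 6
paint A: 132.0 × 2/6 = 44.0ml
paint B: 132.0 × 4/6 = 88.0ml
= 44.0ml and 88.0ml

44.0ml and 88.0ml


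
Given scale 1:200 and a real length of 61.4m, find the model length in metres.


Model size = real / scale
= 61.4 / 200
= 0.3070 m

0.3070 m


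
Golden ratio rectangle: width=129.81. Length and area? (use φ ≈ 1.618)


φ = (1 + √5) / 2 ≈ 1.618
Length = width × φ = 129.81 × 1.618 = 210.03258
≈ 210.03
Area = width × length = 129.81 × 210.03258 = 27264.3292098 ≈ 27264.33
= Length: 210.03, Area: 27264.33

Length: 210.03, Area: 27264.33


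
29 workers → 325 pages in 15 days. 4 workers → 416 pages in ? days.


Days ∝ work / workers, so d₂ = d₁ × (m₁/m₂) × (w₂/w₁)
Workers factor (inverse): 29/4 = 7.2500
Work factor (direct): 416/325 = 1.2800
d₂ = 15 × 29/4 × 416/325 = (15 × 29 × 416) / (4 × 325) = 180960/1300
= 139.20 days

139.20 days


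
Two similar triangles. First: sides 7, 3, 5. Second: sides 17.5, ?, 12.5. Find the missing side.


Scale factor = 17.5/7 = 2.5
Missing side = 3 × 2.5
= 7.5

7.5


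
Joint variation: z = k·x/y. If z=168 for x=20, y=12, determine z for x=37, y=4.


z = k·x/y
Solve for k using the known point: k = z·y/x = 168×12/20 = 2016/20 = 100.8000
Now evaluate at x=37, y=4:
z = k × 37 / 4 = (2016 × 37) / (20 × 4) = 74592/80
= 932.4000

932.4000


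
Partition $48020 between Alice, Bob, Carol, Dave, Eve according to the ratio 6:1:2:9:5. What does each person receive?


Total parts = 6 + 1 + 2 + 9 + 5 = 23
Alice: 48020 × 6/23 = 12526.96
Bob: 48020 × 1/23 = 2087.83
Carol: 48020 × 2/23 = 4175.65
Dave: 48020 × 9/23 = 18790.43
Eve: 48020 × 5/23 = 10439.13
= Alice: $12526.96, Bob: $2087.83, Carol: $4175.65, Dave: $18790.43, Eve: $10439.13

Alice: $12526.96, Bob: $2087.83, Carol: $4175.65, Dave: $18790.43, Eve: $10439.13


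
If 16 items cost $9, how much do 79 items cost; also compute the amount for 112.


Direct proportion: y/x = constant
k = 9/16 = 0.5625
y at x=79: k × 79 = 9 × 79 / 16 = 711/16 ≈ 44.44
y at x=112: k × 112 = 9 × 112 / 16 = 1008/16 = 63.00
= 44.44 and 63.00

44.44 and 63.00


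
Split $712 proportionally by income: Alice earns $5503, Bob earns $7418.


Total income = 5503 + 7418 = $12921
Alice: $712 × 5503/12921 = $303.24
Bob: $712 × 7418/12921 = $408.76
= Alice: $303.24, Bob: $408.76

Alice: $303.24, Bob: $408.76


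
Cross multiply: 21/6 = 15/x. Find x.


Cross multiply: 21 × x = 6 × 15
21x = 90
x = 90 / 21
= 4.29

4.29


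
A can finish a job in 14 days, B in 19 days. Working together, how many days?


Rate of A = 1/14 per day
Rate of B = 1/19 per day
Combined rate = 1/14 + 1/19 = 33/266 ≈ 0.1241 per day
Days = 1 / combined rate = 266/33
≈ 8.06 days

8.06 days


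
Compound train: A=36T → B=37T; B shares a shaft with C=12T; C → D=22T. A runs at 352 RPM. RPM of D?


Stage 1: RPM_B = RPM_A × t_A/t_B = 352 × 36/37 = 12672/37 ≈ 342.49
B and C share a shaft → RPM_C = RPM_B
Stage 2: RPM_D = RPM_C × t_C/t_D = RPM_A × (t_A×t_C)/(t_B×t_D)
Overall ratio = (36×12)/(37×22) = 432/814
RPM_D = 352 × 432/814 = 152064/814
≈ 186.81 RPM

186.81 RPM


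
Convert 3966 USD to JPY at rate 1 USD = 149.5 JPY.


Amount × rate = 3966 × 149.5
= 592917.00 JPY

592917.00 JPY


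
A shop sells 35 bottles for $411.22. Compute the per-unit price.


Unit rate = total / quantity
= 411.22 / 35
= $11.75 per unit

$11.75 per unit


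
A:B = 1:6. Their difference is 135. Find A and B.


Let A = 1k, B = 6k.
6k - 1k = 135
5k = 135 → k = 135/5 = 27
A = 1×27 = 27, B = 6×27 = 162
= A = 27, B = 162

A = 27, B = 162


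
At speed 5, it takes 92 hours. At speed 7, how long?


Inverse proportion: x × y = constant
k = 5 × 92 = 460
y₂ = k / 7 = 460 / 7
= 65.71

65.71


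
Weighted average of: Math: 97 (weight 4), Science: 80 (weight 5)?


Numerator = 97×4 + 80×5
= 388 + 400
= 788
Total weight = 9
Weighted avg = 788/9
= 87.56

87.56


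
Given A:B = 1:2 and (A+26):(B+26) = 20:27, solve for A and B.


Let A = 1k, B = 2k.
(1k + 26) / (2k + 26) = 20/27
Cross-multiply: 27(1k + 26) = 20(2k + 26)
27k + 702 = 40k + 520
27k - 40k = 520 - 702
-13k = -182
k = -182/-13 = 14
A = 1×14 = 14, B = 2×14 = 28
= A = 14, B = 28

A = 14, B = 28


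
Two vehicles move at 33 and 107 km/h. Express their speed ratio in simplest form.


Ratio = 33:107
GCD = 1
Simplified = 33:107
Time ratio (same distance) = 107:33
Speed ratio = 33:107

33:107


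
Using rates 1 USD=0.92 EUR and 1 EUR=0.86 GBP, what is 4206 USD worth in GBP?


Step 1: 4206 USD × 0.92 = 3869.52 EUR
Step 2: 3869.52 EUR × 0.86 = 3327.79 GBP
Implied rate USD→GBP = 0.92 × 0.86 = 0.7912
= 3327.79 GBP

3327.79 GBP


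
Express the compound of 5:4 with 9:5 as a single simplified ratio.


Compound ratio = (5×9) : (4×5)
= 45:20
GCD = 5
= 9:4

9:4


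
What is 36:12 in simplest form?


GCD(36, 12) = 12
36/12 : 12/12
= 3:1

3:1


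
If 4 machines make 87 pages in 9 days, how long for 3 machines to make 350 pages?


Days ∝ work / workers, so d₂ = d₁ × (m₁/m₂) × (w₂/w₁)
Workers factor (inverse): 4/3 ≈ 1.3333
Work factor (direct): 350/87 ≈ 4.0230
d₂ = 9 × 4/3 × 350/87 = (9 × 4 × 350) / (3 × 87) = 12600/261
≈ 48.28 days

48.28 days


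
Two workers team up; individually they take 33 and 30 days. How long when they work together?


Rate of A = 1/33 per day
Rate of B = 1/30 per day
Combined rate = 1/33 + 1/30 = 63/990 ≈ 0.0636 per day
Days = 1 / combined rate = 990/63
≈ 15.71 days

15.71 days


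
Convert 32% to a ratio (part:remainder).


32% means 32 parts out of 100; remainder = 68
Part : remainder = 32:68
GCD = 4
= 8:17

8:17


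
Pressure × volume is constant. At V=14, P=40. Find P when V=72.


Inverse proportion: x × y = constant
k = 14 × 40 = 560
y₂ = k / 72 = 560 / 72
= 7.78

7.78


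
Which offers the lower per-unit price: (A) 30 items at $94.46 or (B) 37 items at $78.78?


Deal A: $94.46/30 = $3.1487/unit
Deal B: $78.78/37 = $2.1292/unit
B is cheaper per unit
= Deal B

Deal B


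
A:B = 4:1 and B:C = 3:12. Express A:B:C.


Match B: multiply A:B by 3 → 12:3
Multiply B:C by 1 → 3:12
Combined: 12:3:12
GCD = 3
= 4:1:4

4:1:4


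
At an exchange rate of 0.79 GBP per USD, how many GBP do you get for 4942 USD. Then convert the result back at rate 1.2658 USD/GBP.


Amount × rate = 4942 × 0.79 = 3904.18 GBP
Round-trip: 3904.18 × 1.2658 = 4941.91 USD
= 3904.18 GBP, then 4941.91 USD

3904.18 GBP, then 4941.91 USD


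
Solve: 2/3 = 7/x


Cross multiply: 2 × x = 3 × 7
2x = 21
x = 21 / 2
= 10.50

10.50


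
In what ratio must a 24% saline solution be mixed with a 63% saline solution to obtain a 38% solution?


Let x parts of 24% mix with y parts of 63%.
24x + 63y = 38(x + y)
24x + 63y = 38x + 38y
x(24 - 38) = y(38 - 63)
x/y = (63 - 38)/(38 - 24) = 25/14
Simplify: 25:14
= 25:14

25:14


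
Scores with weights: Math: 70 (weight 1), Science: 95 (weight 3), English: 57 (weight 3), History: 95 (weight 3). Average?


Numerator = 70×1 + 95×3 + 57×3 + 95×3
= 70 + 285 + 171 + 285
= 811
Total weight = 10
Weighted avg = 811/10
= 81.10

81.10


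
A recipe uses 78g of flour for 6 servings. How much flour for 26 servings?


Direct proportion: y/x = constant
k = 78/6 = 13.0000
y₂ = k × 26 = 78 × 26 / 6 = 2028/6
= 338.00

338.00


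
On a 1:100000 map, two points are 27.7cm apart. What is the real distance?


Real distance = map distance × scale
= 27.7cm × 100000
= 2770000 cm = 27700.0 m
= 27.700 km

27.700 km


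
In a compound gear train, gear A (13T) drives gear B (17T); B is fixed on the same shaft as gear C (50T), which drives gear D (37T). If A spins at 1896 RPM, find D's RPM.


Stage 1: RPM_B = RPM_A × t_A/t_B = 1896 × 13/17 = 24648/17 ≈ 1449.88
B and C share a shaft → RPM_C = RPM_B
Stage 2: RPM_D = RPM_C × t_C/t_D = RPM_A × (t_A×t_C)/(t_B×t_D)
Overall ratio = (13×50)/(17×37) = 650/629
RPM_D = 1896 × 650/629 = 1232400/629
≈ 1959.30 RPM

1959.30 RPM


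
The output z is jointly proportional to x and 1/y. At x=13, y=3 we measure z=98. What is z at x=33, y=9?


z = k·x/y
Solve for k using the known point: k = z·y/x = 98×3/13 = 294/13 ≈ 22.6154
Now evaluate at x=33, y=9:
z = k × 33 / 9 = (294 × 33) / (13 × 9) = 9702/117
≈ 82.9231

82.9231
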